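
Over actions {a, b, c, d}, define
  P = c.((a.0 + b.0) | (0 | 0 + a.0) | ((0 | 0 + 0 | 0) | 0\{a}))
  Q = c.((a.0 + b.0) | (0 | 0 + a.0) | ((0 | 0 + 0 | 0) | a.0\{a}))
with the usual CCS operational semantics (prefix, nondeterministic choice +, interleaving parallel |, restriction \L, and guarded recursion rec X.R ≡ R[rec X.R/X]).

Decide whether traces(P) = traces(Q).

NO — witness ⟨caaa⟩

Reachable graph of P (5 states):
  u0 = c.((a.0 + b.0) | (0 | 0 + a.0) | ((0 | 0 + 0 | 0) | 0\{a})) has moves =c=> u1
  u1 = (a.0 + b.0) | (0 | 0 + a.0) | ((0 | 0 + 0 | 0) | 0\{a}) has moves =a=> u2, =a=> u3, =b=> u3
  u2 = (a.0 + b.0) | 0 | ((0 | 0 + 0 | 0) | 0\{a}) has moves =a=> u4, =b=> u4
  u3 = 0 | (0 | 0 + a.0) | ((0 | 0 + 0 | 0) | 0\{a}) has moves =a=> u4
  u4 = 0 | 0 | ((0 | 0 + 0 | 0) | 0\{a}) has moves ·
Reachable graph of Q (9 states):
  v0 = c.((a.0 + b.0) | (0 | 0 + a.0) | ((0 | 0 + 0 | 0) | a.0\{a})) has moves =c=> v1
  v1 = (a.0 + b.0) | (0 | 0 + a.0) | ((0 | 0 + 0 | 0) | a.0\{a}) has moves =a=> v2, =a=> v3, =a=> v4, =b=> v4
  v2 = (a.0 + b.0) | (0 | 0 + a.0) | ((0 | 0 + 0 | 0) | 0\{a}) has moves =a=> v5, =a=> v6, =b=> v6
  v3 = (a.0 + b.0) | 0 | ((0 | 0 + 0 | 0) | a.0\{a}) has moves =a=> v5, =a=> v7, =b=> v7
  v4 = 0 | (0 | 0 + a.0) | ((0 | 0 + 0 | 0) | a.0\{a}) has moves =a=> v6, =a=> v7
  v5 = (a.0 + b.0) | 0 | ((0 | 0 + 0 | 0) | 0\{a}) has moves =a=> v8, =b=> v8
  v6 = 0 | (0 | 0 + a.0) | ((0 | 0 + 0 | 0) | 0\{a}) has moves =a=> v8
  v7 = 0 | 0 | ((0 | 0 + 0 | 0) | a.0\{a}) has moves =a=> v8
  v8 = 0 | 0 | ((0 | 0 + 0 | 0) | 0\{a}) has moves ·
Executing caaa from Q (initial set {v0}):
  [1] c ⇒ {v1}
  [2] a ⇒ {v2, v3, v4}
  [3] a ⇒ {v5, v6, v7}
  [4] a ⇒ {v8}
  — Q admits the full trace.
Executing caaa from P (initial set {u0}):
  [1] c ⇒ {u1}
  [2] a ⇒ {u2, u3}
  [3] a ⇒ {u4}
  [4] a ⇒ no successor for P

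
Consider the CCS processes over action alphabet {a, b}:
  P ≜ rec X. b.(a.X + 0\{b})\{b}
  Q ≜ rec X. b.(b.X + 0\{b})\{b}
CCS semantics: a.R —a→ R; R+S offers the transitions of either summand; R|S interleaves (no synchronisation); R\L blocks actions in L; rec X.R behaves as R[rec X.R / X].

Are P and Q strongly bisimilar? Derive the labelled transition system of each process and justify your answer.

P's transition system — 3 states:
  u0 = rec X. b.(a.X + 0\{b})\{b} → =b=> u1
  u1 = (a.(rec X. b.(a.X + 0\{b})\{b}) + 0\{b})\{b} → =a=> u2
  u2 = (rec X. b.(a.X + 0\{b})\{b})\{b} → stopped
Q's transition system — 2 states:
  v0 = rec X. b.(b.X + 0\{b})\{b} → =b=> v1
  v1 = (b.(rec X. b.(b.X + 0\{b})\{b}) + 0\{b})\{b} → stopped
Coarsest stable partition (strong bisimilarity classes):
  B0 = {u0}
  B1 = {u1}
  B2 = {u2, v1}
  B3 = {v0}
u0 ∈ B0, v0 ∈ B3 → different blocks

not bisimilar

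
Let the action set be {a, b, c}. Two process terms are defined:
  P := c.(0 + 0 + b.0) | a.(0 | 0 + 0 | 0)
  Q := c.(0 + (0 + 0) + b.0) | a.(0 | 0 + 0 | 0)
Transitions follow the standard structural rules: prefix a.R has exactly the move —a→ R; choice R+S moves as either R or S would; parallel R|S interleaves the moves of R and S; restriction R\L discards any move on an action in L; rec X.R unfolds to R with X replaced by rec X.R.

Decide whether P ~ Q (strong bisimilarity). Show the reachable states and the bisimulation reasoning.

bisimilar

P's transition system — 6 states:
  m0 = c.(0 + 0 + b.0) | a.(0 | 0 + 0 | 0) | =a=> m1, =c=> m2
  m1 = c.(0 + 0 + b.0) | (0 | 0 + 0 | 0) | =c=> m3
  m2 = (0 + 0 + b.0) | a.(0 | 0 + 0 | 0) | =a=> m3, =b=> m4
  m3 = (0 + 0 + b.0) | (0 | 0 + 0 | 0) | =b=> m5
  m4 = 0 | a.(0 | 0 + 0 | 0) | =a=> m5
  m5 = 0 | (0 | 0 + 0 | 0) | stopped
Q's transition system — 6 states:
  n0 = c.(0 + (0 + 0) + b.0) | a.(0 | 0 + 0 | 0) | =a=> n1, =c=> n2
  n1 = c.(0 + (0 + 0) + b.0) | (0 | 0 + 0 | 0) | =c=> n3
  n2 = (0 + (0 + 0) + b.0) | a.(0 | 0 + 0 | 0) | =a=> n3, =b=> n4
  n3 = (0 + (0 + 0) + b.0) | (0 | 0 + 0 | 0) | =b=> n5
  n4 = 0 | a.(0 | 0 + 0 | 0) | =a=> n5
  n5 = 0 | (0 | 0 + 0 | 0) | stopped
Partition-refinement fixed point:
  B0 = {m0, n0}
  B1 = {m1, n1}
  B2 = {m3, n3}
  B3 = {m5, n5}
  B4 = {m2, n2}
  B5 = {m4, n4}
m0 ∈ B0, n0 ∈ B0 → same block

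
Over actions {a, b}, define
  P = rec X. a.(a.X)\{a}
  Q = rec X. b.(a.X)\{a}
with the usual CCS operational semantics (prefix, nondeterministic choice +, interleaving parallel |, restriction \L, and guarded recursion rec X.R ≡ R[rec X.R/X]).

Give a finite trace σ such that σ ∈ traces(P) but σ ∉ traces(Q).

a

Reachable graph of P (2 states):
  m0 = rec X. a.(a.X)\{a} → —a→ m1
  m1 = (a.(rec X. a.(a.X)\{a}))\{a} → ·
Reachable graph of Q (2 states):
  n0 = rec X. b.(a.X)\{a} → —b→ n1
  n1 = (a.(rec X. b.(a.X)\{a}))\{a} → ·
Trace ⟨a⟩ through P, begin at {m0}:
  [1] a ⇒ {m1}
  ✓ P
Trace ⟨a⟩ through Q, begin at {n0}:
  [1] a ⇒ ∅ (Q stuck)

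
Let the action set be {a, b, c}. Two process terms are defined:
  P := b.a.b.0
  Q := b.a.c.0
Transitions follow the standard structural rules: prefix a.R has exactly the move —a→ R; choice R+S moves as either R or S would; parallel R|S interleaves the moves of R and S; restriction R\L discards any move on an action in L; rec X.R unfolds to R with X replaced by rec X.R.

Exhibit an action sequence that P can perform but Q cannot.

bab

Reachable graph of P (4 states):
  m0 = b.a.b.0 :: --b--▸ m1
  m1 = a.b.0 :: --a--▸ m2
  m2 = b.0 :: --b--▸ m3
  m3 = 0 :: stopped
Reachable graph of Q (4 states):
  n0 = b.a.c.0 :: --b--▸ n1
  n1 = a.c.0 :: --a--▸ n2
  n2 = c.0 :: --c--▸ n3
  n3 = 0 :: stopped
Executing bab from P (initial set {m0}):
  [1] b ⇒ {m1}
  [2] a ⇒ {m2}
  [3] b ⇒ {m3}
  ✓ P
Executing bab from Q (initial set {n0}):
  [1] b ⇒ {n1}
  [2] a ⇒ {n2}
  [3] b ⇒ ∅ (Q stuck)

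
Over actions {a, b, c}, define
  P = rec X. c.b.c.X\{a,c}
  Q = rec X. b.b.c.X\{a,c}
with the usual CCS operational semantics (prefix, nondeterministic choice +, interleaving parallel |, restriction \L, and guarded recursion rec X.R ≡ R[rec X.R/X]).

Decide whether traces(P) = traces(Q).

P's transition system — 4 states:
  p0 = rec X. c.b.c.X\{a,c} :: --c--▸ p1
  p1 = b.c.(rec X. c.b.c.X\{a,c})\{a,c} :: --b--▸ p2
  p2 = c.(rec X. c.b.c.X\{a,c})\{a,c} :: --c--▸ p3
  p3 = (rec X. c.b.c.X\{a,c})\{a,c} :: ∅
Q's transition system — 6 states:
  q0 = rec X. b.b.c.X\{a,c} :: --b--▸ q1
  q1 = b.c.(rec X. b.b.c.X\{a,c})\{a,c} :: --b--▸ q2
  q2 = c.(rec X. b.b.c.X\{a,c})\{a,c} :: --c--▸ q3
  q3 = (rec X. b.b.c.X\{a,c})\{a,c} :: --b--▸ q4
  q4 = (b.c.(rec X. b.b.c.X\{a,c})\{a,c})\{a,c} :: --b--▸ q5
  q5 = (c.(rec X. b.b.c.X\{a,c})\{a,c})\{a,c} :: ∅
Run σ = ⟨c⟩ on P: start {p0}
  after c @ step 1: {p1}
  — P admits the full trace.
Run σ = ⟨c⟩ on Q: start {q0}
  after c @ step 1: no successor for Q

NO — witness ⟨c⟩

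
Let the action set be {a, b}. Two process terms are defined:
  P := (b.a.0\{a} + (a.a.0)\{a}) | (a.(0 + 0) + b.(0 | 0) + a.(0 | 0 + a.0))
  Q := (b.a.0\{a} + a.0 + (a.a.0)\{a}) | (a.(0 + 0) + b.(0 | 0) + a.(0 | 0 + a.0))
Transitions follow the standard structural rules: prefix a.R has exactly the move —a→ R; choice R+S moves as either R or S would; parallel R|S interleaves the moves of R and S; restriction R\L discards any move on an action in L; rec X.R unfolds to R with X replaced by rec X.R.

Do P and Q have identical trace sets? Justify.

traces(P) ≠ traces(Q) — witness ⟨aaa⟩

Reachable graph of P (15 states):
  p0 = (b.a.0\{a} + (a.a.0)\{a}) | (a.(0 + 0) + b.(0 | 0) + a.(0 | 0 + a.0)) | --a--▸ p1, --a--▸ p2, --b--▸ p3, --b--▸ p4
  p1 = (b.a.0\{a} + (a.a.0)\{a}) | (0 + 0) | --b--▸ p5
  p2 = (b.a.0\{a} + (a.a.0)\{a}) | (0 | 0 + a.0) | --a--▸ p6, --b--▸ p7
  p3 = (b.a.0\{a} + (a.a.0)\{a}) | (0 | 0) | --b--▸ p8
  p4 = a.0\{a} | (a.(0 + 0) + b.(0 | 0) + a.(0 | 0 + a.0)) | --a--▸ p5, --a--▸ p7, --a--▸ p9, --b--▸ p8
  p5 = a.0\{a} | (0 + 0) | --a--▸ p10
  p6 = (b.a.0\{a} + (a.a.0)\{a}) | 0 | --b--▸ p11
  p7 = a.0\{a} | (0 | 0 + a.0) | --a--▸ p11, --a--▸ p12
  p8 = a.0\{a} | (0 | 0) | --a--▸ p13
  p9 = 0\{a} | (a.(0 + 0) + b.(0 | 0) + a.(0 | 0 + a.0)) | --a--▸ p10, --a--▸ p12, --b--▸ p13
  p10 = 0\{a} | (0 + 0) | deadlocked
  p11 = a.0\{a} | 0 | --a--▸ p14
  p12 = 0\{a} | (0 | 0 + a.0) | --a--▸ p14
  p13 = 0\{a} | (0 | 0) | deadlocked
  p14 = 0\{a} | 0 | deadlocked
Reachable graph of Q (20 states):
  q0 = (b.a.0\{a} + a.0 + (a.a.0)\{a}) | (a.(0 + 0) + b.(0 | 0) + a.(0 | 0 + a.0)) | --a--▸ q1, --a--▸ q2, --a--▸ q3, --b--▸ q4, --b--▸ q5
  q1 = (b.a.0\{a} + a.0 + (a.a.0)\{a}) | (0 + 0) | --a--▸ q6, --b--▸ q7
  q2 = (b.a.0\{a} + a.0 + (a.a.0)\{a}) | (0 | 0 + a.0) | --a--▸ q8, --a--▸ q9, --b--▸ q10
  q3 = 0 | (a.(0 + 0) + b.(0 | 0) + a.(0 | 0 + a.0)) | --a--▸ q6, --a--▸ q9, --b--▸ q11
  q4 = (b.a.0\{a} + a.0 + (a.a.0)\{a}) | (0 | 0) | --a--▸ q11, --b--▸ q12
  q5 = a.0\{a} | (a.(0 + 0) + b.(0 | 0) + a.(0 | 0 + a.0)) | --a--▸ q10, --a--▸ q13, --a--▸ q7, --b--▸ q12
  q6 = 0 | (0 + 0) | deadlocked
  q7 = a.0\{a} | (0 + 0) | --a--▸ q14
  q8 = (b.a.0\{a} + a.0 + (a.a.0)\{a}) | 0 | --a--▸ q15, --b--▸ q16
  q9 = 0 | (0 | 0 + a.0) | --a--▸ q15
  q10 = a.0\{a} | (0 | 0 + a.0) | --a--▸ q16, --a--▸ q17
  q11 = 0 | (0 | 0) | deadlocked
  q12 = a.0\{a} | (0 | 0) | --a--▸ q18
  q13 = 0\{a} | (a.(0 + 0) + b.(0 | 0) + a.(0 | 0 + a.0)) | --a--▸ q14, --a--▸ q17, --b--▸ q18
  q14 = 0\{a} | (0 + 0) | deadlocked
  q15 = 0 | 0 | deadlocked
  q16 = a.0\{a} | 0 | --a--▸ q19
  q17 = 0\{a} | (0 | 0 + a.0) | --a--▸ q19
  q18 = 0\{a} | (0 | 0) | deadlocked
  q19 = 0\{a} | 0 | deadlocked
Trace ⟨aaa⟩ through Q, begin at {q0}:
  step 1 (a): {q1, q2, q3}
  step 2 (a): {q6, q8, q9}
  step 3 (a): {q15}
  ✓ Q
Trace ⟨aaa⟩ through P, begin at {p0}:
  step 1 (a): {p1, p2}
  step 2 (a): {p6}
  step 3 (a): no successor for P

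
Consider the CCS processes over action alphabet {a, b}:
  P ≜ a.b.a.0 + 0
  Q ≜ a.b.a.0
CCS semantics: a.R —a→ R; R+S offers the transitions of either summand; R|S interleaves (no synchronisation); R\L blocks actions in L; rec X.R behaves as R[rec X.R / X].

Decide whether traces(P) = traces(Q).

P's transition system — 4 states:
  u0 = a.b.a.0 + 0 :: --a--▸ u1
  u1 = b.a.0 :: --b--▸ u2
  u2 = a.0 :: --a--▸ u3
  u3 = 0 :: ·
Q's transition system — 4 states:
  v0 = a.b.a.0 :: --a--▸ v1
  v1 = b.a.0 :: --b--▸ v2
  v2 = a.0 :: --a--▸ v3
  v3 = 0 :: ·
Coarsest stable partition (strong bisimilarity classes):
  B0 = {u0, v0}
  B1 = {u1, v1}
  B2 = {u2, v2}
  B3 = {u3, v3}
u0 ∈ B0, v0 ∈ B0 → same block
Bisimilar ⇒ trace-equivalent.

YES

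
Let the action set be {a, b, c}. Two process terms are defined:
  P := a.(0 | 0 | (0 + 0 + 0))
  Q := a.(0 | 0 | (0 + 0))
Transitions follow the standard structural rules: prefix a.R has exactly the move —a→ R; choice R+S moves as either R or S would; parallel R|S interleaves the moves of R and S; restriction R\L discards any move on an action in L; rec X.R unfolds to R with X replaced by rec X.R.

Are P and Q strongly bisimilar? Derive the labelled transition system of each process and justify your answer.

Reachable graph of P (2 states):
  s0 = a.(0 | 0 | (0 + 0 + 0)) has moves -a-> s1
  s1 = 0 | 0 | (0 + 0 + 0) has moves deadlocked
Reachable graph of Q (2 states):
  t0 = a.(0 | 0 | (0 + 0)) has moves -a-> t1
  t1 = 0 | 0 | (0 + 0) has moves deadlocked
Coarsest stable partition (strong bisimilarity classes):
  B0 = {s0, t0}
  B1 = {s1, t1}
s0 ∈ B0, t0 ∈ B0 → same block

bisimilar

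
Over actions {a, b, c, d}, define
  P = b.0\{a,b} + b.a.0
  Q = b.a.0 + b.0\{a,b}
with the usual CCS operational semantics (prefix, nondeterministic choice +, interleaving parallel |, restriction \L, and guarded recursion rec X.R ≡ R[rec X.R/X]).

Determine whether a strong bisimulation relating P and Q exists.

P's transition system — 4 states:
  u0 = b.0\{a,b} + b.a.0 | —b→ u1, —b→ u2
  u1 = 0\{a,b} | (no moves)
  u2 = a.0 | —a→ u3
  u3 = 0 | (no moves)
Q's transition system — 4 states:
  v0 = b.a.0 + b.0\{a,b} | —b→ v1, —b→ v2
  v1 = 0\{a,b} | (no moves)
  v2 = a.0 | —a→ v3
  v3 = 0 | (no moves)
Bisimilarity quotient blocks:
  B0 = {u0, v0}
  B1 = {u1, u3, v1, v3}
  B2 = {u2, v2}
u0 ∈ B0, v0 ∈ B0 → same block

YES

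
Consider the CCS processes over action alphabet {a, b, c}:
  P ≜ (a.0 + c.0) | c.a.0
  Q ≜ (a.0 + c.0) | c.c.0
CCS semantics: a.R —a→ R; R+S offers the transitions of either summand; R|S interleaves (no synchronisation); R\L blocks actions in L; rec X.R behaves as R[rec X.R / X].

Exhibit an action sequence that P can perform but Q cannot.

LTS(P): 6 reachable states
  p0 = (a.0 + c.0) | c.a.0 :: —a→ p1, —c→ p1, —c→ p2
  p1 = 0 | c.a.0 :: —c→ p3
  p2 = (a.0 + c.0) | a.0 :: —a→ p3, —a→ p4, —c→ p3
  p3 = 0 | a.0 :: —a→ p5
  p4 = (a.0 + c.0) | 0 :: —a→ p5, —c→ p5
  p5 = 0 | 0 :: ∅
LTS(Q): 6 reachable states
  q0 = (a.0 + c.0) | c.c.0 :: —a→ q1, —c→ q1, —c→ q2
  q1 = 0 | c.c.0 :: —c→ q3
  q2 = (a.0 + c.0) | c.0 :: —a→ q3, —c→ q3, —c→ q4
  q3 = 0 | c.0 :: —c→ q5
  q4 = (a.0 + c.0) | 0 :: —a→ q5, —c→ q5
  q5 = 0 | 0 :: ∅
Executing aca from P (initial set {p0}):
  after a @ step 1: {p1}
  after c @ step 2: {p3}
  after a @ step 3: {p5}
  ✓ P
Executing aca from Q (initial set {q0}):
  after a @ step 1: {q1}
  after c @ step 2: {q3}
  after a @ step 3: ∅ (Q stuck)

aca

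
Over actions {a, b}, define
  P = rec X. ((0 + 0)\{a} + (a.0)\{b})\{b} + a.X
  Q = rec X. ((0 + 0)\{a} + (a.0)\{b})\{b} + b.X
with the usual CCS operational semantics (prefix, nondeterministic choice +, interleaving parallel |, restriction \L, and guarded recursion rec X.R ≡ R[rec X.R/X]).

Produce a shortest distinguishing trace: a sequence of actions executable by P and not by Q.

aa

LTS(P): 2 reachable states
  s0 = rec X. ((0 + 0)\{a} + (a.0)\{b})\{b} + a.X :: --a--▸ s0, --a--▸ s1
  s1 = 0\{b}\{b} :: ∅
LTS(Q): 2 reachable states
  t0 = rec X. ((0 + 0)\{a} + (a.0)\{b})\{b} + b.X :: --a--▸ t1, --b--▸ t0
  t1 = 0\{b}\{b} :: ∅
Trace ⟨aa⟩ through P, begin at {s0}:
  step 1 (a): {s0, s1}
  step 2 (a): {s0, s1}
  — P admits the full trace.
Trace ⟨aa⟩ through Q, begin at {t0}:
  step 1 (a): {t1}
  step 2 (a): ∅  — Q cannot continue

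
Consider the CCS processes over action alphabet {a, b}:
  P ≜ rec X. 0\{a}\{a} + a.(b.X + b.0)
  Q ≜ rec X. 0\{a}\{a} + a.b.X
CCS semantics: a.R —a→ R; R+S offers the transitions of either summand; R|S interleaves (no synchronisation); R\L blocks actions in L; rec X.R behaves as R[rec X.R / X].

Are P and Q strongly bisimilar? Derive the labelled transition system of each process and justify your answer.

P's transition system — 3 states:
  m0 = rec X. 0\{a}\{a} + a.(b.X + b.0) ⊢ —a→ m1
  m1 = b.(rec X. 0\{a}\{a} + a.(b.X + b.0)) + b.0 ⊢ —b→ m0, —b→ m2
  m2 = 0 ⊢ ·
Q's transition system — 2 states:
  n0 = rec X. 0\{a}\{a} + a.b.X ⊢ —a→ n1
  n1 = b.(rec X. 0\{a}\{a} + a.b.X) ⊢ —b→ n0
Partition-refinement fixed point:
  B0 = {m0}
  B1 = {m1}
  B2 = {m2}
  B3 = {n0}
  B4 = {n1}
m0 ∈ B0, n0 ∈ B3 → different blocks

NO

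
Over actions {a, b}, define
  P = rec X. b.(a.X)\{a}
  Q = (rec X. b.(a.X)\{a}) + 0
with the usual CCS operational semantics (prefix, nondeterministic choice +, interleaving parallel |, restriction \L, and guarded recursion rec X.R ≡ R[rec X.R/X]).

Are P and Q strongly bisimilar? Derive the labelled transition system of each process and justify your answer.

P's transition system — 2 states:
  s0 = rec X. b.(a.X)\{a} | -b-> s1
  s1 = (a.(rec X. b.(a.X)\{a}))\{a} | (no moves)
Q's transition system — 2 states:
  t0 = (rec X. b.(a.X)\{a}) + 0 | -b-> t1
  t1 = (a.(rec X. b.(a.X)\{a}))\{a} | (no moves)
Partition-refinement fixed point:
  B0 = {s0, t0}
  B1 = {s1, t1}
s0 ∈ B0, t0 ∈ B0 → same block

P ~ Q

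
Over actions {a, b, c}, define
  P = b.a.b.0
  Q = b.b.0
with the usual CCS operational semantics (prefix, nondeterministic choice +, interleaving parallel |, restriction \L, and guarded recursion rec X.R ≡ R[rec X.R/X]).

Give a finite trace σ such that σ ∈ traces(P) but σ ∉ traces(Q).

Reachable graph of P (4 states):
  s0 = b.a.b.0 :: ··b··> s1
  s1 = a.b.0 :: ··a··> s2
  s2 = b.0 :: ··b··> s3
  s3 = 0 :: deadlocked
Reachable graph of Q (3 states):
  t0 = b.b.0 :: ··b··> t1
  t1 = b.0 :: ··b··> t2
  t2 = 0 :: deadlocked
Trace ⟨ba⟩ through P, begin at {s0}:
  step 1 (b): {s1}
  step 2 (a): {s2}
  P completes σ.
Trace ⟨ba⟩ through Q, begin at {t0}:
  step 1 (b): {t1}
  step 2 (a): ∅ (Q stuck)

ba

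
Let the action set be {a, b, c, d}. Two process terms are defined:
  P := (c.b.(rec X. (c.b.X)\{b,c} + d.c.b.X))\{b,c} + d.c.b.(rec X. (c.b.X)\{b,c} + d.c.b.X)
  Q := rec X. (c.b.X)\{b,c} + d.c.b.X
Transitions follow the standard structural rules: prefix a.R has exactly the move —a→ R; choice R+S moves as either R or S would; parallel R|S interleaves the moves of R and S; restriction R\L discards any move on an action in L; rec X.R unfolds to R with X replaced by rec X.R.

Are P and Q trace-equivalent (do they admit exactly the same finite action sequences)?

LTS(P): 4 reachable states
  p0 = (c.b.(rec X. (c.b.X)\{b,c} + d.c.b.X))\{b,c} + d.c.b.(rec X. (c.b.X)\{b,c} + d.c.b.X) has moves -d-> p1
  p1 = c.b.(rec X. (c.b.X)\{b,c} + d.c.b.X) has moves -c-> p2
  p2 = b.(rec X. (c.b.X)\{b,c} + d.c.b.X) has moves -b-> p3
  p3 = rec X. (c.b.X)\{b,c} + d.c.b.X has moves -d-> p1
LTS(Q): 3 reachable states
  q0 = rec X. (c.b.X)\{b,c} + d.c.b.X has moves -d-> q1
  q1 = c.b.(rec X. (c.b.X)\{b,c} + d.c.b.X) has moves -c-> q2
  q2 = b.(rec X. (c.b.X)\{b,c} + d.c.b.X) has moves -b-> q0
Coarsest stable partition (strong bisimilarity classes):
  B0 = {p0, p3, q0}
  B1 = {p1, q1}
  B2 = {p2, q2}
p0 ∈ B0, q0 ∈ B0 → same block
Bisimilar ⇒ trace-equivalent.

trace-equivalent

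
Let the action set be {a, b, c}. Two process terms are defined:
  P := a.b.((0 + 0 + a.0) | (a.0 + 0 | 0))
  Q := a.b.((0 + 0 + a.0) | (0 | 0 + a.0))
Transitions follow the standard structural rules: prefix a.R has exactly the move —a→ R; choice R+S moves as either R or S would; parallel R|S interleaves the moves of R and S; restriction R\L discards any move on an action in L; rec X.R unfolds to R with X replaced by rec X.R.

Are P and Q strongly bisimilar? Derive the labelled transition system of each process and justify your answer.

Reachable graph of P (6 states):
  u0 = a.b.((0 + 0 + a.0) | (a.0 + 0 | 0)) :: —a→ u1
  u1 = b.((0 + 0 + a.0) | (a.0 + 0 | 0)) :: —b→ u2
  u2 = (0 + 0 + a.0) | (a.0 + 0 | 0) :: —a→ u3, —a→ u4
  u3 = (0 + 0 + a.0) | 0 :: —a→ u5
  u4 = 0 | (a.0 + 0 | 0) :: —a→ u5
  u5 = 0 | 0 :: ·
Reachable graph of Q (6 states):
  v0 = a.b.((0 + 0 + a.0) | (0 | 0 + a.0)) :: —a→ v1
  v1 = b.((0 + 0 + a.0) | (0 | 0 + a.0)) :: —b→ v2
  v2 = (0 + 0 + a.0) | (0 | 0 + a.0) :: —a→ v3, —a→ v4
  v3 = (0 + 0 + a.0) | 0 :: —a→ v5
  v4 = 0 | (0 | 0 + a.0) :: —a→ v5
  v5 = 0 | 0 :: ·
Coarsest stable partition (strong bisimilarity classes):
  B0 = {u0, v0}
  B1 = {u1, v1}
  B2 = {u2, v2}
  B3 = {u3, u4, v3, v4}
  B4 = {u5, v5}
u0 ∈ B0, v0 ∈ B0 → same block

P ~ Q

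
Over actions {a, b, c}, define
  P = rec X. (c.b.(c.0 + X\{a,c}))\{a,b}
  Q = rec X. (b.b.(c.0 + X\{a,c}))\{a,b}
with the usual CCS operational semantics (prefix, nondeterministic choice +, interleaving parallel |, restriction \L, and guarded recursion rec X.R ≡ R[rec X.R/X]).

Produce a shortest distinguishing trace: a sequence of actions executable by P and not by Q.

c

P's transition system — 2 states:
  p0 = rec X. (c.b.(c.0 + X\{a,c}))\{a,b} :: --c--▸ p1
  p1 = (b.(c.0 + (rec X. (c.b.(c.0 + X\{a,c}))\{a,b})\{a,c}))\{a,b} :: stopped
Q's transition system — 1 states:
  q0 = rec X. (b.b.(c.0 + X\{a,c}))\{a,b} :: stopped
Executing c from P (initial set {p0}):
  after c @ step 1: {p1}
  P completes σ.
Executing c from Q (initial set {q0}):
  after c @ step 1: ∅ (Q stuck)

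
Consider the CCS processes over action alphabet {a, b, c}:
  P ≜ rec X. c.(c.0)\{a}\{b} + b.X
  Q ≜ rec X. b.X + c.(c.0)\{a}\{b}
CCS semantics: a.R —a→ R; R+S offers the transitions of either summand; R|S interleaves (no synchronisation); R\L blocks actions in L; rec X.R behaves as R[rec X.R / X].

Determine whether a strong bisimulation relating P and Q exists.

P ~ Q

LTS(P): 3 reachable states
  u0 = rec X. c.(c.0)\{a}\{b} + b.X → =b=> u0, =c=> u1
  u1 = (c.0)\{a}\{b} → =c=> u2
  u2 = 0\{a}\{b} → deadlocked
LTS(Q): 3 reachable states
  v0 = rec X. b.X + c.(c.0)\{a}\{b} → =b=> v0, =c=> v1
  v1 = (c.0)\{a}\{b} → =c=> v2
  v2 = 0\{a}\{b} → deadlocked
Coarsest stable partition (strong bisimilarity classes):
  B0 = {u0, v0}
  B1 = {u1, v1}
  B2 = {u2, v2}
u0 ∈ B0, v0 ∈ B0 → same block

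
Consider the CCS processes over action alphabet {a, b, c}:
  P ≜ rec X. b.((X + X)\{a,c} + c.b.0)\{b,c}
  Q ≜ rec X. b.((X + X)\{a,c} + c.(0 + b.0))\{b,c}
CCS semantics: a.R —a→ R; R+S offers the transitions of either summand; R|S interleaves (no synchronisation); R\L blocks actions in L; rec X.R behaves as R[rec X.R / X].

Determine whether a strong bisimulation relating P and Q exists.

YES

LTS(P): 2 reachable states
  p0 = rec X. b.((X + X)\{a,c} + c.b.0)\{b,c} :: ··b··> p1
  p1 = (((rec X. b.((X + X)\{a,c} + c.b.0)\{b,c}) + (rec X. b.((X + X)\{a,c} + c.b.0)\{b,c}))\{a,c} + c.b.0)\{b,c} :: (no moves)
LTS(Q): 2 reachable states
  q0 = rec X. b.((X + X)\{a,c} + c.(0 + b.0))\{b,c} :: ··b··> q1
  q1 = (((rec X. b.((X + X)\{a,c} + c.(0 + b.0))\{b,c}) + (rec X. b.((X + X)\{a,c} + c.(0 + b.0))\{b,c}))\{a,c} + c.(0 + b.0))\{b,c} :: (no moves)
Partition-refinement fixed point:
  B0 = {p0, q0}
  B1 = {p1, q1}
p0 ∈ B0, q0 ∈ B0 → same block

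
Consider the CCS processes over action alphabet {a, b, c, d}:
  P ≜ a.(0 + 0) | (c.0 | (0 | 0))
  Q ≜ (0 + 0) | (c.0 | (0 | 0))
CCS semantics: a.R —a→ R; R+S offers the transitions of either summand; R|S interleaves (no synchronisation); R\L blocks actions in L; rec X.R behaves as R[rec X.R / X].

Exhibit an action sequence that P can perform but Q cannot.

a

P's transition system — 4 states:
  u0 = a.(0 + 0) | (c.0 | (0 | 0)) :: -a-> u1, -c-> u2
  u1 = (0 + 0) | (c.0 | (0 | 0)) :: -c-> u3
  u2 = a.(0 + 0) | (0 | (0 | 0)) :: -a-> u3
  u3 = (0 + 0) | (0 | (0 | 0)) :: stopped
Q's transition system — 2 states:
  v0 = (0 + 0) | (c.0 | (0 | 0)) :: -c-> v1
  v1 = (0 + 0) | (0 | (0 | 0)) :: stopped
Trace ⟨a⟩ through P, begin at {u0}:
  step 1 (a): {u1}
  ✓ P
Trace ⟨a⟩ through Q, begin at {v0}:
  step 1 (a): no successor for Q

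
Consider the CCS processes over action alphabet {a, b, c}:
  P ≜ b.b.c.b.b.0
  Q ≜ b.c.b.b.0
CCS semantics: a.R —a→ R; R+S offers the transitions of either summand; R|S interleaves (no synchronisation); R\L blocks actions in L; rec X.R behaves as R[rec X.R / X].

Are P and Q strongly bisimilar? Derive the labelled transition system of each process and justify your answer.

P's transition system — 6 states:
  u0 = b.b.c.b.b.0 ⊢ —b→ u1
  u1 = b.c.b.b.0 ⊢ —b→ u2
  u2 = c.b.b.0 ⊢ —c→ u3
  u3 = b.b.0 ⊢ —b→ u4
  u4 = b.0 ⊢ —b→ u5
  u5 = 0 ⊢ ·
Q's transition system — 5 states:
  v0 = b.c.b.b.0 ⊢ —b→ v1
  v1 = c.b.b.0 ⊢ —c→ v2
  v2 = b.b.0 ⊢ —b→ v3
  v3 = b.0 ⊢ —b→ v4
  v4 = 0 ⊢ ·
Coarsest stable partition (strong bisimilarity classes):
  B0 = {u0}
  B1 = {u1, v0}
  B2 = {u2, v1}
  B3 = {u3, v2}
  B4 = {u4, v3}
  B5 = {u5, v4}
u0 ∈ B0, v0 ∈ B1 → different blocks

NO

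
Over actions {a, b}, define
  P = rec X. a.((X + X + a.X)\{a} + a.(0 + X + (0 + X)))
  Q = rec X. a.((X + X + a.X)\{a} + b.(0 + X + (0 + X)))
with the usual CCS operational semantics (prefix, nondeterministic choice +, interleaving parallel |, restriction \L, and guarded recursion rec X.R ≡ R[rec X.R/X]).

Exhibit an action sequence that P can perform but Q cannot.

P's transition system — 3 states:
  p0 = rec X. a.((X + X + a.X)\{a} + a.(0 + X + (0 + X))) has moves -a-> p1
  p1 = ((rec X. a.((X + X + a.X)\{a} + a.(0 + X + (0 + X)))) + (rec X. a.((X + X + a.X)\{a} + a.(0 + X + (0 + X)))) + a.(rec X. a.((X + X + a.X)\{a} + a.(0 + X + (0 + X)))))\{a} + a.(0 + (rec X. a.((X + X + a.X)\{a} + a.(0 + X + (0 + X)))) + (0 + (rec X. a.((X + X + a.X)\{a} + a.(0 + X + (0 + X)))))) has moves -a-> p2
  p2 = 0 + (rec X. a.((X + X + a.X)\{a} + a.(0 + X + (0 + X)))) + (0 + (rec X. a.((X + X + a.X)\{a} + a.(0 + X + (0 + X))))) has moves -a-> p1
Q's transition system — 3 states:
  q0 = rec X. a.((X + X + a.X)\{a} + b.(0 + X + (0 + X))) has moves -a-> q1
  q1 = ((rec X. a.((X + X + a.X)\{a} + b.(0 + X + (0 + X)))) + (rec X. a.((X + X + a.X)\{a} + b.(0 + X + (0 + X)))) + a.(rec X. a.((X + X + a.X)\{a} + b.(0 + X + (0 + X)))))\{a} + b.(0 + (rec X. a.((X + X + a.X)\{a} + b.(0 + X + (0 + X)))) + (0 + (rec X. a.((X + X + a.X)\{a} + b.(0 + X + (0 + X)))))) has moves -b-> q2
  q2 = 0 + (rec X. a.((X + X + a.X)\{a} + b.(0 + X + (0 + X)))) + (0 + (rec X. a.((X + X + a.X)\{a} + b.(0 + X + (0 + X))))) has moves -a-> q1
Trace ⟨aa⟩ through P, begin at {p0}:
  step 1 (a): {p1}
  step 2 (a): {p2}
  P completes σ.
Trace ⟨aa⟩ through Q, begin at {q0}:
  step 1 (a): {q1}
  step 2 (a): ∅ (Q stuck)

aa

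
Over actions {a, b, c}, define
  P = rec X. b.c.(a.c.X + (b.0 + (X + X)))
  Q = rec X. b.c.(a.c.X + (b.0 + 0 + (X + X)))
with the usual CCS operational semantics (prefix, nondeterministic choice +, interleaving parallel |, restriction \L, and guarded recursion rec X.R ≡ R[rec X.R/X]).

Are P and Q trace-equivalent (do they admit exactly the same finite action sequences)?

YES

LTS(P): 5 reachable states
  p0 = rec X. b.c.(a.c.X + (b.0 + (X + X))) | ··b··> p1
  p1 = c.(a.c.(rec X. b.c.(a.c.X + (b.0 + (X + X)))) + (b.0 + ((rec X. b.c.(a.c.X + (b.0 + (X + X)))) + (rec X. b.c.(a.c.X + (b.0 + (X + X))))))) | ··c··> p2
  p2 = a.c.(rec X. b.c.(a.c.X + (b.0 + (X + X)))) + (b.0 + ((rec X. b.c.(a.c.X + (b.0 + (X + X)))) + (rec X. b.c.(a.c.X + (b.0 + (X + X)))))) | ··a··> p3, ··b··> p1, ··b··> p4
  p3 = c.(rec X. b.c.(a.c.X + (b.0 + (X + X)))) | ··c··> p0
  p4 = 0 | (no moves)
LTS(Q): 5 reachable states
  q0 = rec X. b.c.(a.c.X + (b.0 + 0 + (X + X))) | ··b··> q1
  q1 = c.(a.c.(rec X. b.c.(a.c.X + (b.0 + 0 + (X + X)))) + (b.0 + 0 + ((rec X. b.c.(a.c.X + (b.0 + 0 + (X + X)))) + (rec X. b.c.(a.c.X + (b.0 + 0 + (X + X))))))) | ··c··> q2
  q2 = a.c.(rec X. b.c.(a.c.X + (b.0 + 0 + (X + X)))) + (b.0 + 0 + ((rec X. b.c.(a.c.X + (b.0 + 0 + (X + X)))) + (rec X. b.c.(a.c.X + (b.0 + 0 + (X + X)))))) | ··a··> q3, ··b··> q1, ··b··> q4
  q3 = c.(rec X. b.c.(a.c.X + (b.0 + 0 + (X + X)))) | ··c··> q0
  q4 = 0 | (no moves)
Coarsest stable partition (strong bisimilarity classes):
  B0 = {p0, q0}
  B1 = {p1, q1}
  B2 = {p2, q2}
  B3 = {p3, q3}
  B4 = {p4, q4}
p0 ∈ B0, q0 ∈ B0 → same block
Bisimilar ⇒ trace-equivalent.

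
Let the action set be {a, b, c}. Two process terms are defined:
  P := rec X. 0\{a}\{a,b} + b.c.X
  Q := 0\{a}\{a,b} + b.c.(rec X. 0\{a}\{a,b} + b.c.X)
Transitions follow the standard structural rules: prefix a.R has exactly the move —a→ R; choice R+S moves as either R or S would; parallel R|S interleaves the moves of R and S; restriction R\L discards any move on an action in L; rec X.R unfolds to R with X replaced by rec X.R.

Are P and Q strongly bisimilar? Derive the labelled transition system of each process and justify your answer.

P ~ Q

LTS(P): 2 reachable states
  p0 = rec X. 0\{a}\{a,b} + b.c.X has moves ··b··> p1
  p1 = c.(rec X. 0\{a}\{a,b} + b.c.X) has moves ··c··> p0
LTS(Q): 3 reachable states
  q0 = 0\{a}\{a,b} + b.c.(rec X. 0\{a}\{a,b} + b.c.X) has moves ··b··> q1
  q1 = c.(rec X. 0\{a}\{a,b} + b.c.X) has moves ··c··> q2
  q2 = rec X. 0\{a}\{a,b} + b.c.X has moves ··b··> q1
Coarsest stable partition (strong bisimilarity classes):
  B0 = {p0, q0, q2}
  B1 = {p1, q1}
p0 ∈ B0, q0 ∈ B0 → same block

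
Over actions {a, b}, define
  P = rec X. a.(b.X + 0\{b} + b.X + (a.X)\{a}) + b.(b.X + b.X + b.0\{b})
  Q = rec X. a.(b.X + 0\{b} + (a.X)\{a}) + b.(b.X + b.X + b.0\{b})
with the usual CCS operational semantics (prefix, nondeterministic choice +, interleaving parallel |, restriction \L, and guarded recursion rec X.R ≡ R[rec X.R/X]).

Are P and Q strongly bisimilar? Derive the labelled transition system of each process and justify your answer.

P's transition system — 4 states:
  p0 = rec X. a.(b.X + 0\{b} + b.X + (a.X)\{a}) + b.(b.X + b.X + b.0\{b}) | —a→ p1, —b→ p2
  p1 = b.(rec X. a.(b.X + 0\{b} + b.X + (a.X)\{a}) + b.(b.X + b.X + b.0\{b})) + 0\{b} + b.(rec X. a.(b.X + 0\{b} + b.X + (a.X)\{a}) + b.(b.X + b.X + b.0\{b})) + (a.(rec X. a.(b.X + 0\{b} + b.X + (a.X)\{a}) + b.(b.X + b.X + b.0\{b})))\{a} | —b→ p0
  p2 = b.(rec X. a.(b.X + 0\{b} + b.X + (a.X)\{a}) + b.(b.X + b.X + b.0\{b})) + b.(rec X. a.(b.X + 0\{b} + b.X + (a.X)\{a}) + b.(b.X + b.X + b.0\{b})) + b.0\{b} | —b→ p0, —b→ p3
  p3 = 0\{b} | ·
Q's transition system — 4 states:
  q0 = rec X. a.(b.X + 0\{b} + (a.X)\{a}) + b.(b.X + b.X + b.0\{b}) | —a→ q1, —b→ q2
  q1 = b.(rec X. a.(b.X + 0\{b} + (a.X)\{a}) + b.(b.X + b.X + b.0\{b})) + 0\{b} + (a.(rec X. a.(b.X + 0\{b} + (a.X)\{a}) + b.(b.X + b.X + b.0\{b})))\{a} | —b→ q0
  q2 = b.(rec X. a.(b.X + 0\{b} + (a.X)\{a}) + b.(b.X + b.X + b.0\{b})) + b.(rec X. a.(b.X + 0\{b} + (a.X)\{a}) + b.(b.X + b.X + b.0\{b})) + b.0\{b} | —b→ q0, —b→ q3
  q3 = 0\{b} | ·
Coarsest stable partition (strong bisimilarity classes):
  B0 = {p0, q0}
  B1 = {p2, q2}
  B2 = {p3, q3}
  B3 = {p1, q1}
p0 ∈ B0, q0 ∈ B0 → same block

YES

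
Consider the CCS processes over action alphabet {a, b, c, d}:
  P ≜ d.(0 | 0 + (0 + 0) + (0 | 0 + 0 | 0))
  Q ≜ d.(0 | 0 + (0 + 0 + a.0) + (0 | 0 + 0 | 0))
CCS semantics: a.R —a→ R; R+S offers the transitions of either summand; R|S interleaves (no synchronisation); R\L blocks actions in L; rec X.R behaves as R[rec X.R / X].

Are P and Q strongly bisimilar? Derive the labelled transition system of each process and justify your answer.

NO

Reachable graph of P (2 states):
  s0 = d.(0 | 0 + (0 + 0) + (0 | 0 + 0 | 0)) ⊢ --d--▸ s1
  s1 = 0 | 0 + (0 + 0) + (0 | 0 + 0 | 0) ⊢ (no moves)
Reachable graph of Q (3 states):
  t0 = d.(0 | 0 + (0 + 0 + a.0) + (0 | 0 + 0 | 0)) ⊢ --d--▸ t1
  t1 = 0 | 0 + (0 + 0 + a.0) + (0 | 0 + 0 | 0) ⊢ --a--▸ t2
  t2 = 0 ⊢ (no moves)
Coarsest stable partition (strong bisimilarity classes):
  B0 = {s0}
  B1 = {s1, t2}
  B2 = {t0}
  B3 = {t1}
s0 ∈ B0, t0 ∈ B2 → different blocks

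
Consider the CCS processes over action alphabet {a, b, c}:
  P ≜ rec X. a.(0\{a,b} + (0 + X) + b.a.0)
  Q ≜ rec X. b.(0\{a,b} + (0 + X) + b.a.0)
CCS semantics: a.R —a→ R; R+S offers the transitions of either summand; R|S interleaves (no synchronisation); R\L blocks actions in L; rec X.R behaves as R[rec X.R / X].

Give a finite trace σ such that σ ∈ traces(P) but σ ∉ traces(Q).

a

LTS(P): 4 reachable states
  m0 = rec X. a.(0\{a,b} + (0 + X) + b.a.0) | ··a··> m1
  m1 = 0\{a,b} + (0 + (rec X. a.(0\{a,b} + (0 + X) + b.a.0))) + b.a.0 | ··a··> m1, ··b··> m2
  m2 = a.0 | ··a··> m3
  m3 = 0 | stopped
LTS(Q): 4 reachable states
  n0 = rec X. b.(0\{a,b} + (0 + X) + b.a.0) | ··b··> n1
  n1 = 0\{a,b} + (0 + (rec X. b.(0\{a,b} + (0 + X) + b.a.0))) + b.a.0 | ··b··> n1, ··b··> n2
  n2 = a.0 | ··a··> n3
  n3 = 0 | stopped
Trace ⟨a⟩ through P, begin at {m0}:
  after a @ step 1: {m1}
  — P admits the full trace.
Trace ⟨a⟩ through Q, begin at {n0}:
  after a @ step 1: ∅ (Q stuck)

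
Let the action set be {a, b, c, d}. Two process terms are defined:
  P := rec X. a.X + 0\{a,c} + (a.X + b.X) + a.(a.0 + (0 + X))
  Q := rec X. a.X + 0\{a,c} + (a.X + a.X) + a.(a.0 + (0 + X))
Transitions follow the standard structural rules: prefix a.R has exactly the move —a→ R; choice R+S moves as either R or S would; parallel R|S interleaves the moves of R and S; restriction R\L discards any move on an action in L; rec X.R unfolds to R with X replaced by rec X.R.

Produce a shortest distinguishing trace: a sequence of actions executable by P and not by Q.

b

Reachable graph of P (3 states):
  u0 = rec X. a.X + 0\{a,c} + (a.X + b.X) + a.(a.0 + (0 + X)) | -a-> u0, -a-> u1, -b-> u0
  u1 = a.0 + (0 + (rec X. a.X + 0\{a,c} + (a.X + b.X) + a.(a.0 + (0 + X)))) | -a-> u0, -a-> u1, -a-> u2, -b-> u0
  u2 = 0 | ·
Reachable graph of Q (3 states):
  v0 = rec X. a.X + 0\{a,c} + (a.X + a.X) + a.(a.0 + (0 + X)) | -a-> v0, -a-> v1
  v1 = a.0 + (0 + (rec X. a.X + 0\{a,c} + (a.X + a.X) + a.(a.0 + (0 + X)))) | -a-> v0, -a-> v1, -a-> v2
  v2 = 0 | ·
Run σ = ⟨b⟩ on P: start {u0}
  [1] b ⇒ {u0}
  — P admits the full trace.
Run σ = ⟨b⟩ on Q: start {v0}
  [1] b ⇒ ∅  — Q cannot continue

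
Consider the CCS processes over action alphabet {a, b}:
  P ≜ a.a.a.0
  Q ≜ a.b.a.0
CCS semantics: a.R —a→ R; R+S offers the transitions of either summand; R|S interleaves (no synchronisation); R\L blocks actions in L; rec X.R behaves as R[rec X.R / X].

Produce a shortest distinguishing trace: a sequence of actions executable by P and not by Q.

LTS(P): 4 reachable states
  p0 = a.a.a.0 :: —a→ p1
  p1 = a.a.0 :: —a→ p2
  p2 = a.0 :: —a→ p3
  p3 = 0 :: ∅
LTS(Q): 4 reachable states
  q0 = a.b.a.0 :: —a→ q1
  q1 = b.a.0 :: —b→ q2
  q2 = a.0 :: —a→ q3
  q3 = 0 :: ∅
Run σ = ⟨aa⟩ on P: start {p0}
  [1] a ⇒ {p1}
  [2] a ⇒ {p2}
  ✓ P
Run σ = ⟨aa⟩ on Q: start {q0}
  [1] a ⇒ {q1}
  [2] a ⇒ ∅ (Q stuck)

aa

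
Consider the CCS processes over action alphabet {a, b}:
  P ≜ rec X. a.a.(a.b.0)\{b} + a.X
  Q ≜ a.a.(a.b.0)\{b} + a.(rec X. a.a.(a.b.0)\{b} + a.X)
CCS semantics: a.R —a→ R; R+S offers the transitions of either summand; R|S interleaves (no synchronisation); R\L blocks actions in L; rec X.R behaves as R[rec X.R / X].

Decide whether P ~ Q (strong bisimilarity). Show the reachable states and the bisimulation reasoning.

LTS(P): 4 reachable states
  u0 = rec X. a.a.(a.b.0)\{b} + a.X has moves ··a··> u0, ··a··> u1
  u1 = a.(a.b.0)\{b} has moves ··a··> u2
  u2 = (a.b.0)\{b} has moves ··a··> u3
  u3 = (b.0)\{b} has moves deadlocked
LTS(Q): 5 reachable states
  v0 = a.a.(a.b.0)\{b} + a.(rec X. a.a.(a.b.0)\{b} + a.X) has moves ··a··> v1, ··a··> v2
  v1 = a.(a.b.0)\{b} has moves ··a··> v3
  v2 = rec X. a.a.(a.b.0)\{b} + a.X has moves ··a··> v1, ··a··> v2
  v3 = (a.b.0)\{b} has moves ··a··> v4
  v4 = (b.0)\{b} has moves deadlocked
Coarsest stable partition (strong bisimilarity classes):
  B0 = {u0, v0, v2}
  B1 = {u1, v1}
  B2 = {u2, v3}
  B3 = {u3, v4}
u0 ∈ B0, v0 ∈ B0 → same block

YES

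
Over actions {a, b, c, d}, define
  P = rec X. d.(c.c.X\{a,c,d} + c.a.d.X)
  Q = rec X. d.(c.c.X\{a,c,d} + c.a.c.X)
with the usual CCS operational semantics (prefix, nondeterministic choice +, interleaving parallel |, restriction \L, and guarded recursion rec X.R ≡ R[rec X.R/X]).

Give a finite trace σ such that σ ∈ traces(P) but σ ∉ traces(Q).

dcad

LTS(P): 6 reachable states
  m0 = rec X. d.(c.c.X\{a,c,d} + c.a.d.X) :: -d-> m1
  m1 = c.c.(rec X. d.(c.c.X\{a,c,d} + c.a.d.X))\{a,c,d} + c.a.d.(rec X. d.(c.c.X\{a,c,d} + c.a.d.X)) :: -c-> m2, -c-> m3
  m2 = a.d.(rec X. d.(c.c.X\{a,c,d} + c.a.d.X)) :: -a-> m4
  m3 = c.(rec X. d.(c.c.X\{a,c,d} + c.a.d.X))\{a,c,d} :: -c-> m5
  m4 = d.(rec X. d.(c.c.X\{a,c,d} + c.a.d.X)) :: -d-> m0
  m5 = (rec X. d.(c.c.X\{a,c,d} + c.a.d.X))\{a,c,d} :: ∅
LTS(Q): 6 reachable states
  n0 = rec X. d.(c.c.X\{a,c,d} + c.a.c.X) :: -d-> n1
  n1 = c.c.(rec X. d.(c.c.X\{a,c,d} + c.a.c.X))\{a,c,d} + c.a.c.(rec X. d.(c.c.X\{a,c,d} + c.a.c.X)) :: -c-> n2, -c-> n3
  n2 = a.c.(rec X. d.(c.c.X\{a,c,d} + c.a.c.X)) :: -a-> n4
  n3 = c.(rec X. d.(c.c.X\{a,c,d} + c.a.c.X))\{a,c,d} :: -c-> n5
  n4 = c.(rec X. d.(c.c.X\{a,c,d} + c.a.c.X)) :: -c-> n0
  n5 = (rec X. d.(c.c.X\{a,c,d} + c.a.c.X))\{a,c,d} :: ∅
Executing dcad from P (initial set {m0}):
  after d @ step 1: {m1}
  after c @ step 2: {m2, m3}
  after a @ step 3: {m4}
  after d @ step 4: {m0}
  ✓ P
Executing dcad from Q (initial set {n0}):
  after d @ step 1: {n1}
  after c @ step 2: {n2, n3}
  after a @ step 3: {n4}
  after d @ step 4: ∅ (Q stuck)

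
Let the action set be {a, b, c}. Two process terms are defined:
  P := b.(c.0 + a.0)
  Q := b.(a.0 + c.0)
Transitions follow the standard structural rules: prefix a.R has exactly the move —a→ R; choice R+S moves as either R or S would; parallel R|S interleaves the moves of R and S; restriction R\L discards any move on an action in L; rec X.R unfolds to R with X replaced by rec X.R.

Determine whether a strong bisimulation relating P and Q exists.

Reachable graph of P (3 states):
  s0 = b.(c.0 + a.0) has moves ··b··> s1
  s1 = c.0 + a.0 has moves ··a··> s2, ··c··> s2
  s2 = 0 has moves ·
Reachable graph of Q (3 states):
  t0 = b.(a.0 + c.0) has moves ··b··> t1
  t1 = a.0 + c.0 has moves ··a··> t2, ··c··> t2
  t2 = 0 has moves ·
Coarsest stable partition (strong bisimilarity classes):
  B0 = {s0, t0}
  B1 = {s1, t1}
  B2 = {s2, t2}
s0 ∈ B0, t0 ∈ B0 → same block

P ~ Q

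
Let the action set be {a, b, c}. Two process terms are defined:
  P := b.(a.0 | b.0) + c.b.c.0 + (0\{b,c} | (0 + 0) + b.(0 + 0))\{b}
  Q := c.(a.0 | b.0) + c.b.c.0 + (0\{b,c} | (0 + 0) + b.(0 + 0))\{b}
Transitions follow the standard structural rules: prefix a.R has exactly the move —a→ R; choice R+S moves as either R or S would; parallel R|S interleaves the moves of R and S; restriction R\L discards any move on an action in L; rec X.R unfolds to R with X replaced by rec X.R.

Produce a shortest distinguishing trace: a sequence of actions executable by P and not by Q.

P's transition system — 8 states:
  s0 = b.(a.0 | b.0) + c.b.c.0 + (0\{b,c} | (0 + 0) + b.(0 + 0))\{b} → -b-> s1, -c-> s2
  s1 = a.0 | b.0 → -a-> s3, -b-> s4
  s2 = b.c.0 → -b-> s5
  s3 = 0 | b.0 → -b-> s6
  s4 = a.0 | 0 → -a-> s6
  s5 = c.0 → -c-> s7
  s6 = 0 | 0 → ·
  s7 = 0 → ·
Q's transition system — 8 states:
  t0 = c.(a.0 | b.0) + c.b.c.0 + (0\{b,c} | (0 + 0) + b.(0 + 0))\{b} → -c-> t1, -c-> t2
  t1 = a.0 | b.0 → -a-> t3, -b-> t4
  t2 = b.c.0 → -b-> t5
  t3 = 0 | b.0 → -b-> t6
  t4 = a.0 | 0 → -a-> t6
  t5 = c.0 → -c-> t7
  t6 = 0 | 0 → ·
  t7 = 0 → ·
Executing b from P (initial set {s0}):
  after b @ step 1: {s1}
  P completes σ.
Executing b from Q (initial set {t0}):
  after b @ step 1: ∅ (Q stuck)

b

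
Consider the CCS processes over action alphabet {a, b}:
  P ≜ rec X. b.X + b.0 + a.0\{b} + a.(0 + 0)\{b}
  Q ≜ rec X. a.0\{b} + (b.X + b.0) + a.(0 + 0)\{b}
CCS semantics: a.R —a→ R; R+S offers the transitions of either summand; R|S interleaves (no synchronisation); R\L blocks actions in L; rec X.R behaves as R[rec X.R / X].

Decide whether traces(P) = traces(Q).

trace-equivalent

P's transition system — 4 states:
  u0 = rec X. b.X + b.0 + a.0\{b} + a.(0 + 0)\{b} → =a=> u1, =a=> u2, =b=> u0, =b=> u3
  u1 = (0 + 0)\{b} → (no moves)
  u2 = 0\{b} → (no moves)
  u3 = 0 → (no moves)
Q's transition system — 4 states:
  v0 = rec X. a.0\{b} + (b.X + b.0) + a.(0 + 0)\{b} → =a=> v1, =a=> v2, =b=> v0, =b=> v3
  v1 = (0 + 0)\{b} → (no moves)
  v2 = 0\{b} → (no moves)
  v3 = 0 → (no moves)
Coarsest stable partition (strong bisimilarity classes):
  B0 = {u0, v0}
  B1 = {u1, u2, u3, v1, v2, v3}
u0 ∈ B0, v0 ∈ B0 → same block
Bisimilar ⇒ trace-equivalent.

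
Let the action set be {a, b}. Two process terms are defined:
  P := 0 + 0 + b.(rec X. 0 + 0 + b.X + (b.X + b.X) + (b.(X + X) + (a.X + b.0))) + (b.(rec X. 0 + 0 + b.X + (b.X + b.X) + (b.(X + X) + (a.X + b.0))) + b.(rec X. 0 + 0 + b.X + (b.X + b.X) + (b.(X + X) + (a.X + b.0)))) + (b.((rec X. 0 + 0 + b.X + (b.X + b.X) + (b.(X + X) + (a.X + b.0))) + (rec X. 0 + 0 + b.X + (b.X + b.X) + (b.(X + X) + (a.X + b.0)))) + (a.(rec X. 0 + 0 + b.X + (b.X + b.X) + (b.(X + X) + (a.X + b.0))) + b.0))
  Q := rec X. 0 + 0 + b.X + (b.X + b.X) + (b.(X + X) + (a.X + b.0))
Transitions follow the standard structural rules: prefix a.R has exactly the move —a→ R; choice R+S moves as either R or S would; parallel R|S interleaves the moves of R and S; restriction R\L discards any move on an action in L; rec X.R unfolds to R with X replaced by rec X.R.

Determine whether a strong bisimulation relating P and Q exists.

P ~ Q

Reachable graph of P (4 states):
  u0 = 0 + 0 + b.(rec X. 0 + 0 + b.X + (b.X + b.X) + (b.(X + X) + (a.X + b.0))) + (b.(rec X. 0 + 0 + b.X + (b.X + b.X) + (b.(X + X) + (a.X + b.0))) + b.(rec X. 0 + 0 + b.X + (b.X + b.X) + (b.(X + X) + (a.X + b.0)))) + (b.((rec X. 0 + 0 + b.X + (b.X + b.X) + (b.(X + X) + (a.X + b.0))) + (rec X. 0 + 0 + b.X + (b.X + b.X) + (b.(X + X) + (a.X + b.0)))) + (a.(rec X. 0 + 0 + b.X + (b.X + b.X) + (b.(X + X) + (a.X + b.0))) + b.0)) :: =a=> u1, =b=> u1, =b=> u2, =b=> u3
  u1 = rec X. 0 + 0 + b.X + (b.X + b.X) + (b.(X + X) + (a.X + b.0)) :: =a=> u1, =b=> u1, =b=> u2, =b=> u3
  u2 = (rec X. 0 + 0 + b.X + (b.X + b.X) + (b.(X + X) + (a.X + b.0))) + (rec X. 0 + 0 + b.X + (b.X + b.X) + (b.(X + X) + (a.X + b.0))) :: =a=> u1, =b=> u1, =b=> u2, =b=> u3
  u3 = 0 :: (no moves)
Reachable graph of Q (3 states):
  v0 = rec X. 0 + 0 + b.X + (b.X + b.X) + (b.(X + X) + (a.X + b.0)) :: =a=> v0, =b=> v0, =b=> v1, =b=> v2
  v1 = (rec X. 0 + 0 + b.X + (b.X + b.X) + (b.(X + X) + (a.X + b.0))) + (rec X. 0 + 0 + b.X + (b.X + b.X) + (b.(X + X) + (a.X + b.0))) :: =a=> v0, =b=> v0, =b=> v1, =b=> v2
  v2 = 0 :: (no moves)
Bisimilarity quotient blocks:
  B0 = {u0, u1, u2, v0, v1}
  B1 = {u3, v2}
u0 ∈ B0, v0 ∈ B0 → same block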